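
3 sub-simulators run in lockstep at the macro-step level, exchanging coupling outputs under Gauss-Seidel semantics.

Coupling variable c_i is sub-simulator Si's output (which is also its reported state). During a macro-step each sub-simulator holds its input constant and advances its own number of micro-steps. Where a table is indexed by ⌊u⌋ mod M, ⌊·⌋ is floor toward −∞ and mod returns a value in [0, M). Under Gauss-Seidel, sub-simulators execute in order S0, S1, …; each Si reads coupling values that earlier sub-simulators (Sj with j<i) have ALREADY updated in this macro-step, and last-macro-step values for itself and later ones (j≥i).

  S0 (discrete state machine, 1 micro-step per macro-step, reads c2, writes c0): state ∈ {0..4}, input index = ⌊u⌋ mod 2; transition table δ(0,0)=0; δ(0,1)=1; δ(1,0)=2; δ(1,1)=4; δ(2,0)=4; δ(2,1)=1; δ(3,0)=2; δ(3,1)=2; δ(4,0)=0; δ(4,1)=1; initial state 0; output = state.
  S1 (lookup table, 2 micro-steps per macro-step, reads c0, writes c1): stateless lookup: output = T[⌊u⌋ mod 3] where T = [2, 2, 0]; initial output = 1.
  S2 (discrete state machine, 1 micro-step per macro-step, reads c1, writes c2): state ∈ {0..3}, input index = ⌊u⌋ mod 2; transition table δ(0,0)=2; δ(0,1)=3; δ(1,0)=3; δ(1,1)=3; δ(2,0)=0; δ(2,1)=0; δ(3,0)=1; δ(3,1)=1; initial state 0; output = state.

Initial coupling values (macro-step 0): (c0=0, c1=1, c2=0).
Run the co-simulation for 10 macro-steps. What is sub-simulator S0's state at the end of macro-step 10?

S0 state at macro-step 10 = 0

macro 1: S0 reads c2=0 → after 1×micro: 0; S1 reads c0=0 → after 2×micro: 2; S2 reads c1=2 → after 1×micro: 2 ⇒ (c0=0, c1=2, c2=2)
macro 2: S0 reads c2=2 → after 1×micro: 0; S1 reads c0=0 → after 2×micro: 2; S2 reads c1=2 → after 1×micro: 0 ⇒ (c0=0, c1=2, c2=0)
macro 3: S0 reads c2=0 → after 1×micro: 0; S1 reads c0=0 → after 2×micro: 2; S2 reads c1=2 → after 1×micro: 2 ⇒ (c0=0, c1=2, c2=2)
macro 4: S0 reads c2=2 → after 1×micro: 0; S1 reads c0=0 → after 2×micro: 2; S2 reads c1=2 → after 1×micro: 0 ⇒ (c0=0, c1=2, c2=0)
macro 5: S0 reads c2=0 → after 1×micro: 0; S1 reads c0=0 → after 2×micro: 2; S2 reads c1=2 → after 1×micro: 2 ⇒ (c0=0, c1=2, c2=2)
macro 6: S0 reads c2=2 → after 1×micro: 0; S1 reads c0=0 → after 2×micro: 2; S2 reads c1=2 → after 1×micro: 0 ⇒ (c0=0, c1=2, c2=0)
macro 7: S0 reads c2=0 → after 1×micro: 0; S1 reads c0=0 → after 2×micro: 2; S2 reads c1=2 → after 1×micro: 2 ⇒ (c0=0, c1=2, c2=2)
macro 8: S0 reads c2=2 → after 1×micro: 0; S1 reads c0=0 → after 2×micro: 2; S2 reads c1=2 → after 1×micro: 0 ⇒ (c0=0, c1=2, c2=0)
macro 9: S0 reads c2=0 → after 1×micro: 0; S1 reads c0=0 → after 2×micro: 2; S2 reads c1=2 → after 1×micro: 2 ⇒ (c0=0, c1=2, c2=2)
macro 10: S0 reads c2=2 → after 1×micro: 0; S1 reads c0=0 → after 2×micro: 2; S2 reads c1=2 → after 1×micro: 0 ⇒ (c0=0, c1=2, c2=0)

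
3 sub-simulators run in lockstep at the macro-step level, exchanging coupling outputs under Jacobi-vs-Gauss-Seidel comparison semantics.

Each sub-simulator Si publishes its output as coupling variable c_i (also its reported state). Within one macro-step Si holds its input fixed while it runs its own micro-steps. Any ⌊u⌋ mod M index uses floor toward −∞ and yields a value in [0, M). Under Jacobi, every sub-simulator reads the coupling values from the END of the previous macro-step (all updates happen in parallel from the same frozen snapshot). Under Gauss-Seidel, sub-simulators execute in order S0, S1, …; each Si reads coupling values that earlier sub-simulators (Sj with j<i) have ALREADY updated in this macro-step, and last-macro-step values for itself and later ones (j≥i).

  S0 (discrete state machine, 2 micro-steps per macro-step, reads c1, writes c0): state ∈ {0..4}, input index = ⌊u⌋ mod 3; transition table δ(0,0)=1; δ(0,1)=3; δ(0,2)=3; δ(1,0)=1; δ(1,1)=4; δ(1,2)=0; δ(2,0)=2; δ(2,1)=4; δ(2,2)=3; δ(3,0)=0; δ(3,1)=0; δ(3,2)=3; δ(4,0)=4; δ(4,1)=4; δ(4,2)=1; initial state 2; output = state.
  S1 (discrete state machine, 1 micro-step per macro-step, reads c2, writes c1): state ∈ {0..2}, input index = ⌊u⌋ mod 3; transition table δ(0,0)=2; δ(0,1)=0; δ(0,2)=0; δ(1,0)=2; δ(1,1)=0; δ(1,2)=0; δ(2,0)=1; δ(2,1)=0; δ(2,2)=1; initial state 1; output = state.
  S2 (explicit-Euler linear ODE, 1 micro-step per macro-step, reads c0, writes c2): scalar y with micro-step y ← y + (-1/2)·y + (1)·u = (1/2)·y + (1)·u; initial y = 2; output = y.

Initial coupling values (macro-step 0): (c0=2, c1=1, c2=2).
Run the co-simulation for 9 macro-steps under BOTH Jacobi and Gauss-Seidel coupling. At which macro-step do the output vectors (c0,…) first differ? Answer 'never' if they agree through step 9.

first divergence at macro-step: 1

[Jacobi] macro 1: S0 reads c1=1 → after 2×micro: 4; S1 reads c2=2 → after 1×micro: 0; S2 reads c0=2 → after 1×micro: 3 ⇒ (c0=4, c1=0, c2=3)
[Jacobi] macro 2: S0 reads c1=0 → after 2×micro: 4; S1 reads c2=3 → after 1×micro: 2; S2 reads c0=4 → after 1×micro: 11/2 ⇒ (c0=4, c1=2, c2=11/2)
[Jacobi] macro 3: S0 reads c1=2 → after 2×micro: 0; S1 reads c2=11/2 → after 1×micro: 1; S2 reads c0=4 → after 1×micro: 27/4 ⇒ (c0=0, c1=1, c2=27/4)
[Jacobi] macro 4: S0 reads c1=1 → after 2×micro: 0; S1 reads c2=27/4 → after 1×micro: 2; S2 reads c0=0 → after 1×micro: 27/8 ⇒ (c0=0, c1=2, c2=27/8)
[Jacobi] macro 5: S0 reads c1=2 → after 2×micro: 3; S1 reads c2=27/8 → after 1×micro: 1; S2 reads c0=0 → after 1×micro: 27/16 ⇒ (c0=3, c1=1, c2=27/16)
[Jacobi] macro 6: S0 reads c1=1 → after 2×micro: 3; S1 reads c2=27/16 → after 1×micro: 0; S2 reads c0=3 → after 1×micro: 123/32 ⇒ (c0=3, c1=0, c2=123/32)
[Jacobi] macro 7: S0 reads c1=0 → after 2×micro: 1; S1 reads c2=123/32 → after 1×micro: 2; S2 reads c0=3 → after 1×micro: 315/64 ⇒ (c0=1, c1=2, c2=315/64)
[Jacobi] macro 8: S0 reads c1=2 → after 2×micro: 3; S1 reads c2=315/64 → after 1×micro: 0; S2 reads c0=1 → after 1×micro: 443/128 ⇒ (c0=3, c1=0, c2=443/128)
[Jacobi] macro 9: S0 reads c1=0 → after 2×micro: 1; S1 reads c2=443/128 → after 1×micro: 2; S2 reads c0=3 → after 1×micro: 1211/256 ⇒ (c0=1, c1=2, c2=1211/256)
[Gauss-Seidel] macro 1: S0 reads c1=1 → after 2×micro: 4; S1 reads c2=2 → after 1×micro: 0; S2 reads c0=4 → after 1×micro: 5 ⇒ (c0=4, c1=0, c2=5)
[Gauss-Seidel] macro 2: S0 reads c1=0 → after 2×micro: 4; S1 reads c2=5 → after 1×micro: 0; S2 reads c0=4 → after 1×micro: 13/2 ⇒ (c0=4, c1=0, c2=13/2)
[Gauss-Seidel] macro 3: S0 reads c1=0 → after 2×micro: 4; S1 reads c2=13/2 → after 1×micro: 2; S2 reads c0=4 → after 1×micro: 29/4 ⇒ (c0=4, c1=2, c2=29/4)
[Gauss-Seidel] macro 4: S0 reads c1=2 → after 2×micro: 0; S1 reads c2=29/4 → after 1×micro: 0; S2 reads c0=0 → after 1×micro: 29/8 ⇒ (c0=0, c1=0, c2=29/8)
[Gauss-Seidel] macro 5: S0 reads c1=0 → after 2×micro: 1; S1 reads c2=29/8 → after 1×micro: 2; S2 reads c0=1 → after 1×micro: 45/16 ⇒ (c0=1, c1=2, c2=45/16)
[Gauss-Seidel] macro 6: S0 reads c1=2 → after 2×micro: 3; S1 reads c2=45/16 → after 1×micro: 1; S2 reads c0=3 → after 1×micro: 141/32 ⇒ (c0=3, c1=1, c2=141/32)
[Gauss-Seidel] macro 7: S0 reads c1=1 → after 2×micro: 3; S1 reads c2=141/32 → after 1×micro: 0; S2 reads c0=3 → after 1×micro: 333/64 ⇒ (c0=3, c1=0, c2=333/64)
[Gauss-Seidel] macro 8: S0 reads c1=0 → after 2×micro: 1; S1 reads c2=333/64 → after 1×micro: 0; S2 reads c0=1 → after 1×micro: 461/128 ⇒ (c0=1, c1=0, c2=461/128)
[Gauss-Seidel] macro 9: S0 reads c1=0 → after 2×micro: 1; S1 reads c2=461/128 → after 1×micro: 2; S2 reads c0=1 → after 1×micro: 717/256 ⇒ (c0=1, c1=2, c2=717/256)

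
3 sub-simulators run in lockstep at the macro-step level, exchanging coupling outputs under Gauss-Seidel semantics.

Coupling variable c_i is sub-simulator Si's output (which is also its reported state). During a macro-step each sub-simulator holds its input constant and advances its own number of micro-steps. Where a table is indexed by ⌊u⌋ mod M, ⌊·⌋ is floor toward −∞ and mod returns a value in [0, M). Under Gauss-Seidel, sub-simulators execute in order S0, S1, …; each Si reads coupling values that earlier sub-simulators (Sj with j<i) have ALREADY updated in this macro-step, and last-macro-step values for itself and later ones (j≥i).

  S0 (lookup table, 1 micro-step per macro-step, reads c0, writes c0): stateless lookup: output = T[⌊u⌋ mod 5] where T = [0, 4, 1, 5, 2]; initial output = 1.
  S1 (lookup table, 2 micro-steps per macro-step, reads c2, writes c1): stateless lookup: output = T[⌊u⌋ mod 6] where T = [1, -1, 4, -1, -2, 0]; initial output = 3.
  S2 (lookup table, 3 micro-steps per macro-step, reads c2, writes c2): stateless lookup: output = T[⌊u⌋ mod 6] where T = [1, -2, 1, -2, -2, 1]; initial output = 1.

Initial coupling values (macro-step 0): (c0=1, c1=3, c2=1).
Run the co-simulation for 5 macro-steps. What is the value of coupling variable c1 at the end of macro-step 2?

c1 at macro-step 2 = -2

macro 1: S0 reads c0=1 → after 1×micro: 4; S1 reads c2=1 → after 2×micro: -1; S2 reads c2=1 → after 3×micro: -2 ⇒ (c0=4, c1=-1, c2=-2)
macro 2: S0 reads c0=4 → after 1×micro: 2; S1 reads c2=-2 → after 2×micro: -2; S2 reads c2=-2 → after 3×micro: -2 ⇒ (c0=2, c1=-2, c2=-2)
macro 3: S0 reads c0=2 → after 1×micro: 1; S1 reads c2=-2 → after 2×micro: -2; S2 reads c2=-2 → after 3×micro: -2 ⇒ (c0=1, c1=-2, c2=-2)
macro 4: S0 reads c0=1 → after 1×micro: 4; S1 reads c2=-2 → after 2×micro: -2; S2 reads c2=-2 → after 3×micro: -2 ⇒ (c0=4, c1=-2, c2=-2)
macro 5: S0 reads c0=4 → after 1×micro: 2; S1 reads c2=-2 → after 2×micro: -2; S2 reads c2=-2 → after 3×micro: -2 ⇒ (c0=2, c1=-2, c2=-2)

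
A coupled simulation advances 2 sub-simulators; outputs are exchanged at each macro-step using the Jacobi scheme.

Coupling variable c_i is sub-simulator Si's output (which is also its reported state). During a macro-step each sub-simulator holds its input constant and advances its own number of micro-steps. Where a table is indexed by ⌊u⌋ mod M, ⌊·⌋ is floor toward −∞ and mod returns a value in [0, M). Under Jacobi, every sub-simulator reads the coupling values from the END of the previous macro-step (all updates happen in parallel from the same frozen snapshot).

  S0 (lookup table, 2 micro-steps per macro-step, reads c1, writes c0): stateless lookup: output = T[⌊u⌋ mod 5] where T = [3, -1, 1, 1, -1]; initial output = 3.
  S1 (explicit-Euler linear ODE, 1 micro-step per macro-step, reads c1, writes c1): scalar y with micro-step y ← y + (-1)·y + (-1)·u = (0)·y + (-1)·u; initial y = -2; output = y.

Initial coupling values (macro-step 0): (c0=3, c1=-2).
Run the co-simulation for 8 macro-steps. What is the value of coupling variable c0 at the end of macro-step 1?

macro 1: S0 reads c1=-2 → after 2×micro: 1; S1 reads c1=-2 → after 1×micro: 2 ⇒ (c0=1, c1=2)
macro 2: S0 reads c1=2 → after 2×micro: 1; S1 reads c1=2 → after 1×micro: -2 ⇒ (c0=1, c1=-2)
macro 3: S0 reads c1=-2 → after 2×micro: 1; S1 reads c1=-2 → after 1×micro: 2 ⇒ (c0=1, c1=2)
macro 4: S0 reads c1=2 → after 2×micro: 1; S1 reads c1=2 → after 1×micro: -2 ⇒ (c0=1, c1=-2)
macro 5: S0 reads c1=-2 → after 2×micro: 1; S1 reads c1=-2 → after 1×micro: 2 ⇒ (c0=1, c1=2)
macro 6: S0 reads c1=2 → after 2×micro: 1; S1 reads c1=2 → after 1×micro: -2 ⇒ (c0=1, c1=-2)
macro 7: S0 reads c1=-2 → after 2×micro: 1; S1 reads c1=-2 → after 1×micro: 2 ⇒ (c0=1, c1=2)
macro 8: S0 reads c1=2 → after 2×micro: 1; S1 reads c1=2 → after 1×micro: -2 ⇒ (c0=1, c1=-2)

c0 at macro-step 1 = 1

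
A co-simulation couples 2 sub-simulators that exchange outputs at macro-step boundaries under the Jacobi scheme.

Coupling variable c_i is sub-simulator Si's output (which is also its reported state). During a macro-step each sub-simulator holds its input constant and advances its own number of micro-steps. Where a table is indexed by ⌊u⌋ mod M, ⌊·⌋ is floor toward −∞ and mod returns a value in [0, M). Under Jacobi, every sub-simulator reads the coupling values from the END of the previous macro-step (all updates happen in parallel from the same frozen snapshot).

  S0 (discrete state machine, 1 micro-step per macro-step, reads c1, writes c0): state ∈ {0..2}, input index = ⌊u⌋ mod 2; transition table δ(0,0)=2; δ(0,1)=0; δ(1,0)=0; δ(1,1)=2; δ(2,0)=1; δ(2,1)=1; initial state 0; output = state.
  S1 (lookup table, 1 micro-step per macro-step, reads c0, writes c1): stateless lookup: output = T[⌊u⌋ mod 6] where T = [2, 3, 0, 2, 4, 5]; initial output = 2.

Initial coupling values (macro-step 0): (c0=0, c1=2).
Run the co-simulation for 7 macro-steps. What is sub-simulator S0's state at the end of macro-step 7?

macro 1: S0 reads c1=2 → after 1×micro: 2; S1 reads c0=0 → after 1×micro: 2 ⇒ (c0=2, c1=2)
macro 2: S0 reads c1=2 → after 1×micro: 1; S1 reads c0=2 → after 1×micro: 0 ⇒ (c0=1, c1=0)
macro 3: S0 reads c1=0 → after 1×micro: 0; S1 reads c0=1 → after 1×micro: 3 ⇒ (c0=0, c1=3)
macro 4: S0 reads c1=3 → after 1×micro: 0; S1 reads c0=0 → after 1×micro: 2 ⇒ (c0=0, c1=2)
macro 5: S0 reads c1=2 → after 1×micro: 2; S1 reads c0=0 → after 1×micro: 2 ⇒ (c0=2, c1=2)
macro 6: S0 reads c1=2 → after 1×micro: 1; S1 reads c0=2 → after 1×micro: 0 ⇒ (c0=1, c1=0)
macro 7: S0 reads c1=0 → after 1×micro: 0; S1 reads c0=1 → after 1×micro: 3 ⇒ (c0=0, c1=3)

S0 state at macro-step 7 = 0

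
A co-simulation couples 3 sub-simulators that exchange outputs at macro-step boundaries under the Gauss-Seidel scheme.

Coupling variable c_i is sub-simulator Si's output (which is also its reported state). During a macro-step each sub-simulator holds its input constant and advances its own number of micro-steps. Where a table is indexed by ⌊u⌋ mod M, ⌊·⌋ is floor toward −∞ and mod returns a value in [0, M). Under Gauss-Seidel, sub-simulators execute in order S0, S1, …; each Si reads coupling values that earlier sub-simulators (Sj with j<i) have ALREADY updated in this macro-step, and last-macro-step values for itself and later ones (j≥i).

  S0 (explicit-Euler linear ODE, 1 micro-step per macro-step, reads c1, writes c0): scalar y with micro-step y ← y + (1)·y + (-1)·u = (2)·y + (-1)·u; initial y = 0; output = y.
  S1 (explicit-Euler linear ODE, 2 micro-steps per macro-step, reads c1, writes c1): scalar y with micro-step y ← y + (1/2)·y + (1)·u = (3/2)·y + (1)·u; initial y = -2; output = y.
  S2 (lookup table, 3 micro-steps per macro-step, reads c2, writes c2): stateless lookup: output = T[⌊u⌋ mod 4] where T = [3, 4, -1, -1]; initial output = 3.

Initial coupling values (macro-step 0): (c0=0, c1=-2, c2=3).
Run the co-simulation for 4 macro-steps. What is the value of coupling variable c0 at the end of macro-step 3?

c0 at macro-step 3 = 577/8

macro 1: S0 reads c1=-2 → after 1×micro: 2; S1 reads c1=-2 → after 2×micro: -19/2; S2 reads c2=3 → after 3×micro: -1 ⇒ (c0=2, c1=-19/2, c2=-1)
macro 2: S0 reads c1=-19/2 → after 1×micro: 27/2; S1 reads c1=-19/2 → after 2×micro: -361/8; S2 reads c2=-1 → after 3×micro: -1 ⇒ (c0=27/2, c1=-361/8, c2=-1)
macro 3: S0 reads c1=-361/8 → after 1×micro: 577/8; S1 reads c1=-361/8 → after 2×micro: -6859/32; S2 reads c2=-1 → after 3×micro: -1 ⇒ (c0=577/8, c1=-6859/32, c2=-1)
macro 4: S0 reads c1=-6859/32 → after 1×micro: 11475/32; S1 reads c1=-6859/32 → after 2×micro: -130321/128; S2 reads c2=-1 → after 3×micro: -1 ⇒ (c0=11475/32, c1=-130321/128, c2=-1)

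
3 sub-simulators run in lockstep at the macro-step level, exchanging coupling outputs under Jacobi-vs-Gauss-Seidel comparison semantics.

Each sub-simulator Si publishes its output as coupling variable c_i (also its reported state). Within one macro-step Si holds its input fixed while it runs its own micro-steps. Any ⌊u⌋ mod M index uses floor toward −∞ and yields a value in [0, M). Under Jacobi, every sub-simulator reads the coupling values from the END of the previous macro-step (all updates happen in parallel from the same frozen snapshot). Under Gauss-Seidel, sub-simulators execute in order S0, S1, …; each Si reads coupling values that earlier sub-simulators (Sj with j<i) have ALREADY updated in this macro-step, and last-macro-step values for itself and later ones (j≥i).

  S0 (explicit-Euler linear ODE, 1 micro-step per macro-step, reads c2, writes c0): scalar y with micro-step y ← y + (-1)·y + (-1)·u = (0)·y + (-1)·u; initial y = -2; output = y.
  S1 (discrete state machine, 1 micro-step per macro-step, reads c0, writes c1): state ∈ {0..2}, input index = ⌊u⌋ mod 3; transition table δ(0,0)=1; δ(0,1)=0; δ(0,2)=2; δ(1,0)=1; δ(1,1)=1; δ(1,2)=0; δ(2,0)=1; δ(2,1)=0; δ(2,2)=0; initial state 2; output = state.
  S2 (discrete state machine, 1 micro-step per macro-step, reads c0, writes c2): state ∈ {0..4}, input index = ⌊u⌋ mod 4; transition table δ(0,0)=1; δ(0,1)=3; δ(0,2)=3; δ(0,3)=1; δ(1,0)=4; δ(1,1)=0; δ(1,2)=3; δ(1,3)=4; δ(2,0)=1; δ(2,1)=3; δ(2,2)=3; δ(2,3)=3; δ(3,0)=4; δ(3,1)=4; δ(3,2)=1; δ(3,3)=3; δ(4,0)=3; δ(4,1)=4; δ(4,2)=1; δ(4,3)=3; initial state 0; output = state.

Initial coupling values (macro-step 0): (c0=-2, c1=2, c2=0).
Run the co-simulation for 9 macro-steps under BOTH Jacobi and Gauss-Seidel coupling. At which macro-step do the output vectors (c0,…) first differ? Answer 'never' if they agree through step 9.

first divergence at macro-step: 1

[Jacobi] macro 1: S0 reads c2=0 → after 1×micro: 0; S1 reads c0=-2 → after 1×micro: 0; S2 reads c0=-2 → after 1×micro: 3 ⇒ (c0=0, c1=0, c2=3)
[Jacobi] macro 2: S0 reads c2=3 → after 1×micro: -3; S1 reads c0=0 → after 1×micro: 1; S2 reads c0=0 → after 1×micro: 4 ⇒ (c0=-3, c1=1, c2=4)
[Jacobi] macro 3: S0 reads c2=4 → after 1×micro: -4; S1 reads c0=-3 → after 1×micro: 1; S2 reads c0=-3 → after 1×micro: 4 ⇒ (c0=-4, c1=1, c2=4)
[Jacobi] macro 4: S0 reads c2=4 → after 1×micro: -4; S1 reads c0=-4 → after 1×micro: 0; S2 reads c0=-4 → after 1×micro: 3 ⇒ (c0=-4, c1=0, c2=3)
[Jacobi] macro 5: S0 reads c2=3 → after 1×micro: -3; S1 reads c0=-4 → after 1×micro: 2; S2 reads c0=-4 → after 1×micro: 4 ⇒ (c0=-3, c1=2, c2=4)
[Jacobi] macro 6: S0 reads c2=4 → after 1×micro: -4; S1 reads c0=-3 → after 1×micro: 1; S2 reads c0=-3 → after 1×micro: 4 ⇒ (c0=-4, c1=1, c2=4)
[Jacobi] macro 7: S0 reads c2=4 → after 1×micro: -4; S1 reads c0=-4 → after 1×micro: 0; S2 reads c0=-4 → after 1×micro: 3 ⇒ (c0=-4, c1=0, c2=3)
[Jacobi] macro 8: S0 reads c2=3 → after 1×micro: -3; S1 reads c0=-4 → after 1×micro: 2; S2 reads c0=-4 → after 1×micro: 4 ⇒ (c0=-3, c1=2, c2=4)
[Jacobi] macro 9: S0 reads c2=4 → after 1×micro: -4; S1 reads c0=-3 → after 1×micro: 1; S2 reads c0=-3 → after 1×micro: 4 ⇒ (c0=-4, c1=1, c2=4)
[Gauss-Seidel] macro 1: S0 reads c2=0 → after 1×micro: 0; S1 reads c0=0 → after 1×micro: 1; S2 reads c0=0 → after 1×micro: 1 ⇒ (c0=0, c1=1, c2=1)
[Gauss-Seidel] macro 2: S0 reads c2=1 → after 1×micro: -1; S1 reads c0=-1 → after 1×micro: 0; S2 reads c0=-1 → after 1×micro: 4 ⇒ (c0=-1, c1=0, c2=4)
[Gauss-Seidel] macro 3: S0 reads c2=4 → after 1×micro: -4; S1 reads c0=-4 → after 1×micro: 2; S2 reads c0=-4 → after 1×micro: 3 ⇒ (c0=-4, c1=2, c2=3)
[Gauss-Seidel] macro 4: S0 reads c2=3 → after 1×micro: -3; S1 reads c0=-3 → after 1×micro: 1; S2 reads c0=-3 → after 1×micro: 4 ⇒ (c0=-3, c1=1, c2=4)
[Gauss-Seidel] macro 5: S0 reads c2=4 → after 1×micro: -4; S1 reads c0=-4 → after 1×micro: 0; S2 reads c0=-4 → after 1×micro: 3 ⇒ (c0=-4, c1=0, c2=3)
[Gauss-Seidel] macro 6: S0 reads c2=3 → after 1×micro: -3; S1 reads c0=-3 → after 1×micro: 1; S2 reads c0=-3 → after 1×micro: 4 ⇒ (c0=-3, c1=1, c2=4)
[Gauss-Seidel] macro 7: S0 reads c2=4 → after 1×micro: -4; S1 reads c0=-4 → after 1×micro: 0; S2 reads c0=-4 → after 1×micro: 3 ⇒ (c0=-4, c1=0, c2=3)
[Gauss-Seidel] macro 8: S0 reads c2=3 → after 1×micro: -3; S1 reads c0=-3 → after 1×micro: 1; S2 reads c0=-3 → after 1×micro: 4 ⇒ (c0=-3, c1=1, c2=4)
[Gauss-Seidel] macro 9: S0 reads c2=4 → after 1×micro: -4; S1 reads c0=-4 → after 1×micro: 0; S2 reads c0=-4 → after 1×micro: 3 ⇒ (c0=-4, c1=0, c2=3)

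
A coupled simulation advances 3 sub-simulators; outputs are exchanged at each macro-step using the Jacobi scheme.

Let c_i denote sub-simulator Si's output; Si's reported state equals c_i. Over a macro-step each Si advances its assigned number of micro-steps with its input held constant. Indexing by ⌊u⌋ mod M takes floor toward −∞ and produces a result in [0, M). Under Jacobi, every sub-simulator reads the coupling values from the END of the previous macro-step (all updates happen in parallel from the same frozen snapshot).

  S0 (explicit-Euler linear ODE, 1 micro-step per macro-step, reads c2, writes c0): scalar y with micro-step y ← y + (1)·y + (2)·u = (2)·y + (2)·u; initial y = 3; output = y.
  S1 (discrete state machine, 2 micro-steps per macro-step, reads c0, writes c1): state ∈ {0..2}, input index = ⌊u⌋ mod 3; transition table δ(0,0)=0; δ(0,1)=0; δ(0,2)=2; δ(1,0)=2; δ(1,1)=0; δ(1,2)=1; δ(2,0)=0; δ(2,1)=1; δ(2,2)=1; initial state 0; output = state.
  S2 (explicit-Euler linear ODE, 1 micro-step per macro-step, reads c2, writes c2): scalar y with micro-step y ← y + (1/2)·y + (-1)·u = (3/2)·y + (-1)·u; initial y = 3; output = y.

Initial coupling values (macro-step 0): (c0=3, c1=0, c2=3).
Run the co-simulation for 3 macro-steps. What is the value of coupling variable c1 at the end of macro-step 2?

macro 1: S0 reads c2=3 → after 1×micro: 12; S1 reads c0=3 → after 2×micro: 0; S2 reads c2=3 → after 1×micro: 3/2 ⇒ (c0=12, c1=0, c2=3/2)
macro 2: S0 reads c2=3/2 → after 1×micro: 27; S1 reads c0=12 → after 2×micro: 0; S2 reads c2=3/2 → after 1×micro: 3/4 ⇒ (c0=27, c1=0, c2=3/4)
macro 3: S0 reads c2=3/4 → after 1×micro: 111/2; S1 reads c0=27 → after 2×micro: 0; S2 reads c2=3/4 → after 1×micro: 3/8 ⇒ (c0=111/2, c1=0, c2=3/8)

c1 at macro-step 2 = 0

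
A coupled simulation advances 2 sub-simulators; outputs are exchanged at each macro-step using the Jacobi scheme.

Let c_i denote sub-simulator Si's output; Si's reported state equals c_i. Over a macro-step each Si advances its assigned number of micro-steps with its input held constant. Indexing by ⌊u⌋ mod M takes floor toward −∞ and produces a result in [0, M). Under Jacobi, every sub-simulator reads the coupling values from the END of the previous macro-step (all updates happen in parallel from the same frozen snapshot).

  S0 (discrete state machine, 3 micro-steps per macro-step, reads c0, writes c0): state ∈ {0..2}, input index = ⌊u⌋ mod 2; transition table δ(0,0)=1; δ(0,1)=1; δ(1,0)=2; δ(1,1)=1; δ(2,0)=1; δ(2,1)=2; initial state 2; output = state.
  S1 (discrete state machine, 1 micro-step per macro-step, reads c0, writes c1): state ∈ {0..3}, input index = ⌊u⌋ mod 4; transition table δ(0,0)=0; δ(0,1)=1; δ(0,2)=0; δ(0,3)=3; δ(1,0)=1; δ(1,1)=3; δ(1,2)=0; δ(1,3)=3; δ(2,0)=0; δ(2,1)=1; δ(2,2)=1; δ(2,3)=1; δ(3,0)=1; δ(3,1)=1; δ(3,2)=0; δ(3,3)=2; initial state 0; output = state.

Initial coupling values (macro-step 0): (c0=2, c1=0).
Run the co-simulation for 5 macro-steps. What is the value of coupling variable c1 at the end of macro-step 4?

macro 1: S0 reads c0=2 → after 3×micro: 1; S1 reads c0=2 → after 1×micro: 0 ⇒ (c0=1, c1=0)
macro 2: S0 reads c0=1 → after 3×micro: 1; S1 reads c0=1 → after 1×micro: 1 ⇒ (c0=1, c1=1)
macro 3: S0 reads c0=1 → after 3×micro: 1; S1 reads c0=1 → after 1×micro: 3 ⇒ (c0=1, c1=3)
macro 4: S0 reads c0=1 → after 3×micro: 1; S1 reads c0=1 → after 1×micro: 1 ⇒ (c0=1, c1=1)
macro 5: S0 reads c0=1 → after 3×micro: 1; S1 reads c0=1 → after 1×micro: 3 ⇒ (c0=1, c1=3)

c1 at macro-step 4 = 1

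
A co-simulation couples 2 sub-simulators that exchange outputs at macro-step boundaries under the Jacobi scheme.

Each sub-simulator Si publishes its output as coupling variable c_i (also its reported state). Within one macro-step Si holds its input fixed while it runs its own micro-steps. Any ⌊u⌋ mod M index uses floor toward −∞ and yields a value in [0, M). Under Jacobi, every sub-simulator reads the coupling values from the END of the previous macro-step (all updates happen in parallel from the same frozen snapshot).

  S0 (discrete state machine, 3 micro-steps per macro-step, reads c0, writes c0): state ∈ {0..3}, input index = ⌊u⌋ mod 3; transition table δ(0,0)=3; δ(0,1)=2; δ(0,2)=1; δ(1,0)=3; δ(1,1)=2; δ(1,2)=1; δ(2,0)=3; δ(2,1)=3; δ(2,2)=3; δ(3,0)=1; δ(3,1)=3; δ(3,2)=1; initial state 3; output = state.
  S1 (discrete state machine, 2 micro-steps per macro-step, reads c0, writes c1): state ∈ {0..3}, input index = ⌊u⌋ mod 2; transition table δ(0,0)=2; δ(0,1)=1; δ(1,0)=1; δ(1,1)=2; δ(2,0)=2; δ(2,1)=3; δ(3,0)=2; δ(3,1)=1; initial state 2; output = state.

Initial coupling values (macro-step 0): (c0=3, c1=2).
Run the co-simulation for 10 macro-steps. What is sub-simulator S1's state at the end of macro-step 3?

S1 state at macro-step 3 = 2

macro 1: S0 reads c0=3 → after 3×micro: 1; S1 reads c0=3 → after 2×micro: 1 ⇒ (c0=1, c1=1)
macro 2: S0 reads c0=1 → after 3×micro: 3; S1 reads c0=1 → after 2×micro: 3 ⇒ (c0=3, c1=3)
macro 3: S0 reads c0=3 → after 3×micro: 1; S1 reads c0=3 → after 2×micro: 2 ⇒ (c0=1, c1=2)
macro 4: S0 reads c0=1 → after 3×micro: 3; S1 reads c0=1 → after 2×micro: 1 ⇒ (c0=3, c1=1)
macro 5: S0 reads c0=3 → after 3×micro: 1; S1 reads c0=3 → after 2×micro: 3 ⇒ (c0=1, c1=3)
macro 6: S0 reads c0=1 → after 3×micro: 3; S1 reads c0=1 → after 2×micro: 2 ⇒ (c0=3, c1=2)
macro 7: S0 reads c0=3 → after 3×micro: 1; S1 reads c0=3 → after 2×micro: 1 ⇒ (c0=1, c1=1)
macro 8: S0 reads c0=1 → after 3×micro: 3; S1 reads c0=1 → after 2×micro: 3 ⇒ (c0=3, c1=3)
macro 9: S0 reads c0=3 → after 3×micro: 1; S1 reads c0=3 → after 2×micro: 2 ⇒ (c0=1, c1=2)
macro 10: S0 reads c0=1 → after 3×micro: 3; S1 reads c0=1 → after 2×micro: 1 ⇒ (c0=3, c1=1)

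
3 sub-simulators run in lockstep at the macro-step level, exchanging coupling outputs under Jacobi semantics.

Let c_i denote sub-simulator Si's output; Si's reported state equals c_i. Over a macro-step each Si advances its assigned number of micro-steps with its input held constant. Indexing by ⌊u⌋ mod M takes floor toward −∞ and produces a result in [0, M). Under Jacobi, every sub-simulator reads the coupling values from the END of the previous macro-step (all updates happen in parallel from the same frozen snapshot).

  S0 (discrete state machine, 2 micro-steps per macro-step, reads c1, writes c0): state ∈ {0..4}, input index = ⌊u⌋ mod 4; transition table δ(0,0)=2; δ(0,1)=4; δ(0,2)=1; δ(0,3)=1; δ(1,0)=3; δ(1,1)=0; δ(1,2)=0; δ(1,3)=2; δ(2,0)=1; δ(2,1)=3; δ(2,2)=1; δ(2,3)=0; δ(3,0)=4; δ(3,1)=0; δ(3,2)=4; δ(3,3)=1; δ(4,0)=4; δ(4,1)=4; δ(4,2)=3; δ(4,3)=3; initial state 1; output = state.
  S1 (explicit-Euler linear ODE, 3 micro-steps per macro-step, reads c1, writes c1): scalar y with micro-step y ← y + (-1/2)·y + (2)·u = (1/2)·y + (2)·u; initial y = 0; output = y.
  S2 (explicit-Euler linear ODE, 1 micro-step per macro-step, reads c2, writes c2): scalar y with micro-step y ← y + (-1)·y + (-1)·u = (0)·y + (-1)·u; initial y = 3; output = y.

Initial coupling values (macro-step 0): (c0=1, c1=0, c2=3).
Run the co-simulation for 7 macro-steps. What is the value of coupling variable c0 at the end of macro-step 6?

c0 at macro-step 6 = 4

macro 1: S0 reads c1=0 → after 2×micro: 4; S1 reads c1=0 → after 3×micro: 0; S2 reads c2=3 → after 1×micro: -3 ⇒ (c0=4, c1=0, c2=-3)
macro 2: S0 reads c1=0 → after 2×micro: 4; S1 reads c1=0 → after 3×micro: 0; S2 reads c2=-3 → after 1×micro: 3 ⇒ (c0=4, c1=0, c2=3)
macro 3: S0 reads c1=0 → after 2×micro: 4; S1 reads c1=0 → after 3×micro: 0; S2 reads c2=3 → after 1×micro: -3 ⇒ (c0=4, c1=0, c2=-3)
macro 4: S0 reads c1=0 → after 2×micro: 4; S1 reads c1=0 → after 3×micro: 0; S2 reads c2=-3 → after 1×micro: 3 ⇒ (c0=4, c1=0, c2=3)
macro 5: S0 reads c1=0 → after 2×micro: 4; S1 reads c1=0 → after 3×micro: 0; S2 reads c2=3 → after 1×micro: -3 ⇒ (c0=4, c1=0, c2=-3)
macro 6: S0 reads c1=0 → after 2×micro: 4; S1 reads c1=0 → after 3×micro: 0; S2 reads c2=-3 → after 1×micro: 3 ⇒ (c0=4, c1=0, c2=3)
macro 7: S0 reads c1=0 → after 2×micro: 4; S1 reads c1=0 → after 3×micro: 0; S2 reads c2=3 → after 1×micro: -3 ⇒ (c0=4, c1=0, c2=-3)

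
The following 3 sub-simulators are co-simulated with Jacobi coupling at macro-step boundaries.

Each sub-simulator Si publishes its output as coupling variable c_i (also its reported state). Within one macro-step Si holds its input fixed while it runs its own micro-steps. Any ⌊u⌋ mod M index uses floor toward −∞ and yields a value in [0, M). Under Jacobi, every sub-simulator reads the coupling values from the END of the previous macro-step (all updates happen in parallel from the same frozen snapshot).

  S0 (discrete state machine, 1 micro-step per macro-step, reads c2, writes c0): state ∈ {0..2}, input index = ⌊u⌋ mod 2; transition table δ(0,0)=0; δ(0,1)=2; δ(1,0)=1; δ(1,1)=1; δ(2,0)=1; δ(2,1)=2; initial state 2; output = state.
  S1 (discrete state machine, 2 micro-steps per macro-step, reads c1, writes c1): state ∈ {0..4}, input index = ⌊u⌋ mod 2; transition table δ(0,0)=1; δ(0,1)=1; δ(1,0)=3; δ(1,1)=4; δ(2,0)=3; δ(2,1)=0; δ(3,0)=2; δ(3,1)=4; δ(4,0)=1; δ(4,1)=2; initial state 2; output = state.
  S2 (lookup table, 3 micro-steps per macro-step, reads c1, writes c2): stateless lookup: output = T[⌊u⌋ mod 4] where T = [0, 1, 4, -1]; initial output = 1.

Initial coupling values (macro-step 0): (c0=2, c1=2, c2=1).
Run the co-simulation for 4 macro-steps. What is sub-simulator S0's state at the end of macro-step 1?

macro 1: S0 reads c2=1 → after 1×micro: 2; S1 reads c1=2 → after 2×micro: 2; S2 reads c1=2 → after 3×micro: 4 ⇒ (c0=2, c1=2, c2=4)
macro 2: S0 reads c2=4 → after 1×micro: 1; S1 reads c1=2 → after 2×micro: 2; S2 reads c1=2 → after 3×micro: 4 ⇒ (c0=1, c1=2, c2=4)
macro 3: S0 reads c2=4 → after 1×micro: 1; S1 reads c1=2 → after 2×micro: 2; S2 reads c1=2 → after 3×micro: 4 ⇒ (c0=1, c1=2, c2=4)
macro 4: S0 reads c2=4 → after 1×micro: 1; S1 reads c1=2 → after 2×micro: 2; S2 reads c1=2 → after 3×micro: 4 ⇒ (c0=1, c1=2, c2=4)

S0 state at macro-step 1 = 2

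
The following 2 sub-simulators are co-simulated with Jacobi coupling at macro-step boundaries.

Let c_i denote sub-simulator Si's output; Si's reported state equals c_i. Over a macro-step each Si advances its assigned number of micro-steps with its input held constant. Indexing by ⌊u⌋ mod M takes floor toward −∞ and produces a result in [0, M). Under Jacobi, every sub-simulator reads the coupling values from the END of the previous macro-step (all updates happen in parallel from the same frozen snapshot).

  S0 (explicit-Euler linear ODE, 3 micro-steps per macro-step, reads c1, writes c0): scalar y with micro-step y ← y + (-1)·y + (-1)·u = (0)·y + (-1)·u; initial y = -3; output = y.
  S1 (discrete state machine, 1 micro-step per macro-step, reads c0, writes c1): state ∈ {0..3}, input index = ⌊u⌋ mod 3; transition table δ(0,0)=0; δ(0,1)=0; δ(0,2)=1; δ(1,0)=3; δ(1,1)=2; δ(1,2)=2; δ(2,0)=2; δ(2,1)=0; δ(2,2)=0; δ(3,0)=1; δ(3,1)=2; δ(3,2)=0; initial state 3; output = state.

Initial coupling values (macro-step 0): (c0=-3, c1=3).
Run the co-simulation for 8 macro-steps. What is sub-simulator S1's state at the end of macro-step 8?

S1 state at macro-step 8 = 0

macro 1: S0 reads c1=3 → after 3×micro: -3; S1 reads c0=-3 → after 1×micro: 1 ⇒ (c0=-3, c1=1)
macro 2: S0 reads c1=1 → after 3×micro: -1; S1 reads c0=-3 → after 1×micro: 3 ⇒ (c0=-1, c1=3)
macro 3: S0 reads c1=3 → after 3×micro: -3; S1 reads c0=-1 → after 1×micro: 0 ⇒ (c0=-3, c1=0)
macro 4: S0 reads c1=0 → after 3×micro: 0; S1 reads c0=-3 → after 1×micro: 0 ⇒ (c0=0, c1=0)
macro 5: S0 reads c1=0 → after 3×micro: 0; S1 reads c0=0 → after 1×micro: 0 ⇒ (c0=0, c1=0)
macro 6: S0 reads c1=0 → after 3×micro: 0; S1 reads c0=0 → after 1×micro: 0 ⇒ (c0=0, c1=0)
macro 7: S0 reads c1=0 → after 3×micro: 0; S1 reads c0=0 → after 1×micro: 0 ⇒ (c0=0, c1=0)
macro 8: S0 reads c1=0 → after 3×micro: 0; S1 reads c0=0 → after 1×micro: 0 ⇒ (c0=0, c1=0)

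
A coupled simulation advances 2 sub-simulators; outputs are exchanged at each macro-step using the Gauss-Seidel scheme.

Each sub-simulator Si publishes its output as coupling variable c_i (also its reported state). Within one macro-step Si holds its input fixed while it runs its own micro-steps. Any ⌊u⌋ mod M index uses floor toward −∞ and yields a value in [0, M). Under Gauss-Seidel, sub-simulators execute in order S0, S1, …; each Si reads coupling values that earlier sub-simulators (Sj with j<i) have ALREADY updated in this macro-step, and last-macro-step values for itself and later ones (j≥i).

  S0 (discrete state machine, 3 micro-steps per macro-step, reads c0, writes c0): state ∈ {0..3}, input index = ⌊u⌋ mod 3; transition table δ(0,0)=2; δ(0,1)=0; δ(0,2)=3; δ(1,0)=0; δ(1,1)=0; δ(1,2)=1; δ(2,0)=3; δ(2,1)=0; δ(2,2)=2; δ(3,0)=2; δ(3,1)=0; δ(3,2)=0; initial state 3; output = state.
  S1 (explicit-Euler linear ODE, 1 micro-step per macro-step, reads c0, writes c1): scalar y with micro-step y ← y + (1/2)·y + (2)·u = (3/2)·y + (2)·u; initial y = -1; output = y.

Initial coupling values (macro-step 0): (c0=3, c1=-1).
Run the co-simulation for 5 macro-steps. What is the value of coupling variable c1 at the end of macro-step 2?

macro 1: S0 reads c0=3 → after 3×micro: 2; S1 reads c0=2 → after 1×micro: 5/2 ⇒ (c0=2, c1=5/2)
macro 2: S0 reads c0=2 → after 3×micro: 2; S1 reads c0=2 → after 1×micro: 31/4 ⇒ (c0=2, c1=31/4)
macro 3: S0 reads c0=2 → after 3×micro: 2; S1 reads c0=2 → after 1×micro: 125/8 ⇒ (c0=2, c1=125/8)
macro 4: S0 reads c0=2 → after 3×micro: 2; S1 reads c0=2 → after 1×micro: 439/16 ⇒ (c0=2, c1=439/16)
macro 5: S0 reads c0=2 → after 3×micro: 2; S1 reads c0=2 → after 1×micro: 1445/32 ⇒ (c0=2, c1=1445/32)

c1 at macro-step 2 = 31/4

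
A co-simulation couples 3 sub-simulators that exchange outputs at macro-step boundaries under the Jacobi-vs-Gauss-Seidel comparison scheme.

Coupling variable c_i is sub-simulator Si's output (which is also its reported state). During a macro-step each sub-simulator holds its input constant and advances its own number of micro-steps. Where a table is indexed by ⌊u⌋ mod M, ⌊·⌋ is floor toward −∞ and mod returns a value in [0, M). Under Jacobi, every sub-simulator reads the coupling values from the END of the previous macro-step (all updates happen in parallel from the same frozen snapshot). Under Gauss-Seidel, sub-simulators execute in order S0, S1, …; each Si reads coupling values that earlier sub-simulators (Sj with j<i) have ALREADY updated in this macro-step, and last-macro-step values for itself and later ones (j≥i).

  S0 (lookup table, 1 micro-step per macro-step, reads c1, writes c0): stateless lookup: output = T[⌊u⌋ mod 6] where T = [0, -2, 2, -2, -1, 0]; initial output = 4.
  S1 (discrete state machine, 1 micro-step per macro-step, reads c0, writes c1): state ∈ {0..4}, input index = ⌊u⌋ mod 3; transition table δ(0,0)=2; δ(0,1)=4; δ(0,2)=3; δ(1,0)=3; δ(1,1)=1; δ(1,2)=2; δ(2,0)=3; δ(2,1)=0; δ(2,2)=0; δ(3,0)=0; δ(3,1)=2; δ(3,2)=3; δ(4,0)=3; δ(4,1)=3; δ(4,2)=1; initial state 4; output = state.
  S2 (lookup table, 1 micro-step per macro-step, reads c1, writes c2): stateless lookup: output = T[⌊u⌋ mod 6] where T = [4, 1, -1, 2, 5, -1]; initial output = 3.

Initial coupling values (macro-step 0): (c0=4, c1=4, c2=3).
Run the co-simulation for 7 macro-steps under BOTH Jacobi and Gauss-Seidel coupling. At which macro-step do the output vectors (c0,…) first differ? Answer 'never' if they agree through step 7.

[Jacobi] macro 1: S0 reads c1=4 → after 1×micro: -1; S1 reads c0=4 → after 1×micro: 3; S2 reads c1=4 → after 1×micro: 5 ⇒ (c0=-1, c1=3, c2=5)
[Jacobi] macro 2: S0 reads c1=3 → after 1×micro: -2; S1 reads c0=-1 → after 1×micro: 3; S2 reads c1=3 → after 1×micro: 2 ⇒ (c0=-2, c1=3, c2=2)
[Jacobi] macro 3: S0 reads c1=3 → after 1×micro: -2; S1 reads c0=-2 → after 1×micro: 2; S2 reads c1=3 → after 1×micro: 2 ⇒ (c0=-2, c1=2, c2=2)
[Jacobi] macro 4: S0 reads c1=2 → after 1×micro: 2; S1 reads c0=-2 → after 1×micro: 0; S2 reads c1=2 → after 1×micro: -1 ⇒ (c0=2, c1=0, c2=-1)
[Jacobi] macro 5: S0 reads c1=0 → after 1×micro: 0; S1 reads c0=2 → after 1×micro: 3; S2 reads c1=0 → after 1×micro: 4 ⇒ (c0=0, c1=3, c2=4)
[Jacobi] macro 6: S0 reads c1=3 → after 1×micro: -2; S1 reads c0=0 → after 1×micro: 0; S2 reads c1=3 → after 1×micro: 2 ⇒ (c0=-2, c1=0, c2=2)
[Jacobi] macro 7: S0 reads c1=0 → after 1×micro: 0; S1 reads c0=-2 → after 1×micro: 4; S2 reads c1=0 → after 1×micro: 4 ⇒ (c0=0, c1=4, c2=4)
[Gauss-Seidel] macro 1: S0 reads c1=4 → after 1×micro: -1; S1 reads c0=-1 → after 1×micro: 1; S2 reads c1=1 → after 1×micro: 1 ⇒ (c0=-1, c1=1, c2=1)
[Gauss-Seidel] macro 2: S0 reads c1=1 → after 1×micro: -2; S1 reads c0=-2 → after 1×micro: 1; S2 reads c1=1 → after 1×micro: 1 ⇒ (c0=-2, c1=1, c2=1)
[Gauss-Seidel] macro 3: S0 reads c1=1 → after 1×micro: -2; S1 reads c0=-2 → after 1×micro: 1; S2 reads c1=1 → after 1×micro: 1 ⇒ (c0=-2, c1=1, c2=1)
[Gauss-Seidel] macro 4: S0 reads c1=1 → after 1×micro: -2; S1 reads c0=-2 → after 1×micro: 1; S2 reads c1=1 → after 1×micro: 1 ⇒ (c0=-2, c1=1, c2=1)
[Gauss-Seidel] macro 5: S0 reads c1=1 → after 1×micro: -2; S1 reads c0=-2 → after 1×micro: 1; S2 reads c1=1 → after 1×micro: 1 ⇒ (c0=-2, c1=1, c2=1)
[Gauss-Seidel] macro 6: S0 reads c1=1 → after 1×micro: -2; S1 reads c0=-2 → after 1×micro: 1; S2 reads c1=1 → after 1×micro: 1 ⇒ (c0=-2, c1=1, c2=1)
[Gauss-Seidel] macro 7: S0 reads c1=1 → after 1×micro: -2; S1 reads c0=-2 → after 1×micro: 1; S2 reads c1=1 → after 1×micro: 1 ⇒ (c0=-2, c1=1, c2=1)

first divergence at macro-step: 1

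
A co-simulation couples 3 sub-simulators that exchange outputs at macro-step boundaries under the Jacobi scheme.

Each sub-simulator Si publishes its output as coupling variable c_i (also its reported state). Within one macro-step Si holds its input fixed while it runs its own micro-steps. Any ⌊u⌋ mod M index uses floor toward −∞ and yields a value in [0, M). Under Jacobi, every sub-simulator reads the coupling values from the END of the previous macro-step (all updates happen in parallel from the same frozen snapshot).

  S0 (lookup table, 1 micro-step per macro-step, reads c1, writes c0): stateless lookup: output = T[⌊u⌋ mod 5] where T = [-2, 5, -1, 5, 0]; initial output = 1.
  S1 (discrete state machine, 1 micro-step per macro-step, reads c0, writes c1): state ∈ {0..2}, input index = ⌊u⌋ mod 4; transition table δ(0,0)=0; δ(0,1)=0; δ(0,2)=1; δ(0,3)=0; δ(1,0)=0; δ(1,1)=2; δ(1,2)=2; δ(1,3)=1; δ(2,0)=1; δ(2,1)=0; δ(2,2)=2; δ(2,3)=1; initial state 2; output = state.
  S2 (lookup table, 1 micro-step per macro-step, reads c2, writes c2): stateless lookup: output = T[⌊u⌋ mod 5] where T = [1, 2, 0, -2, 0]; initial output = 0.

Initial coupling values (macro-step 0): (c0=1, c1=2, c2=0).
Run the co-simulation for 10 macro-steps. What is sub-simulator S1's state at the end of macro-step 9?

S1 state at macro-step 9 = 0

macro 1: S0 reads c1=2 → after 1×micro: -1; S1 reads c0=1 → after 1×micro: 0; S2 reads c2=0 → after 1×micro: 1 ⇒ (c0=-1, c1=0, c2=1)
macro 2: S0 reads c1=0 → after 1×micro: -2; S1 reads c0=-1 → after 1×micro: 0; S2 reads c2=1 → after 1×micro: 2 ⇒ (c0=-2, c1=0, c2=2)
macro 3: S0 reads c1=0 → after 1×micro: -2; S1 reads c0=-2 → after 1×micro: 1; S2 reads c2=2 → after 1×micro: 0 ⇒ (c0=-2, c1=1, c2=0)
macro 4: S0 reads c1=1 → after 1×micro: 5; S1 reads c0=-2 → after 1×micro: 2; S2 reads c2=0 → after 1×micro: 1 ⇒ (c0=5, c1=2, c2=1)
macro 5: S0 reads c1=2 → after 1×micro: -1; S1 reads c0=5 → after 1×micro: 0; S2 reads c2=1 → after 1×micro: 2 ⇒ (c0=-1, c1=0, c2=2)
macro 6: S0 reads c1=0 → after 1×micro: -2; S1 reads c0=-1 → after 1×micro: 0; S2 reads c2=2 → after 1×micro: 0 ⇒ (c0=-2, c1=0, c2=0)
macro 7: S0 reads c1=0 → after 1×micro: -2; S1 reads c0=-2 → after 1×micro: 1; S2 reads c2=0 → after 1×micro: 1 ⇒ (c0=-2, c1=1, c2=1)
macro 8: S0 reads c1=1 → after 1×micro: 5; S1 reads c0=-2 → after 1×micro: 2; S2 reads c2=1 → after 1×micro: 2 ⇒ (c0=5, c1=2, c2=2)
macro 9: S0 reads c1=2 → after 1×micro: -1; S1 reads c0=5 → after 1×micro: 0; S2 reads c2=2 → after 1×micro: 0 ⇒ (c0=-1, c1=0, c2=0)
macro 10: S0 reads c1=0 → after 1×micro: -2; S1 reads c0=-1 → after 1×micro: 0; S2 reads c2=0 → after 1×micro: 1 ⇒ (c0=-2, c1=0, c2=1)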